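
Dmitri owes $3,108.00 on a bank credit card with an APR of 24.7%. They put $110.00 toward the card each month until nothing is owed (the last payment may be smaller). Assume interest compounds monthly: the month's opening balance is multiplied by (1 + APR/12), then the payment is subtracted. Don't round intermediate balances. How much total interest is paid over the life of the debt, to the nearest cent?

$1,596.04

Monthly rate r = 24.7%/12 = 2.05833% = 0.0205833.
Payoff takes n = ⌈−ln(1 − rB₀/P)/ln(1+r)⌉ = ⌈42.762⌉ = 43 payments; the last is $84.04.
Total paid = 42·$110.00 + $84.04 = $4,704.04.
Total interest = total paid − principal = $4,704.04 − $3,108.00 = $1,596.04.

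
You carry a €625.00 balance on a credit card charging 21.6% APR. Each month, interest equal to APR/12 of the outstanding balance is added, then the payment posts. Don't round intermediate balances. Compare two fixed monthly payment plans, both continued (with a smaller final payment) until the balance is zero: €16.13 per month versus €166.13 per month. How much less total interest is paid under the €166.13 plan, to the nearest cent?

Monthly rate r = 21.6%/12 = 1.8% = 0.018.
At €16.13/mo: n = ⌈−ln(1 − rB₀/P)/ln(1+r)⌉ = 68 payments (last €0.24); total interest = total paid − €625.00 = €455.95.
At €166.13/mo: 4 payments (last €154.68); total interest €28.07.
Interest saved = €455.95 − €28.07 = €427.88.

€427.88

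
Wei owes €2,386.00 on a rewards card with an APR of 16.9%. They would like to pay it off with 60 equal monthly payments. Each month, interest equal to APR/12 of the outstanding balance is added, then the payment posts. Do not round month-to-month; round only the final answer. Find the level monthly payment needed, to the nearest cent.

Monthly rate r = 16.9%/12 = 1.40833% = 0.0140833.
Level-payment amortization: P = B₀·r / (1 − (1+r)^(−n)) = 2386.00·0.0140833 / (1 − 1.01408^(−60)).
Denominator 1 − (1+r)^(−60) = 0.567902955.
P = 33.6028 / 0.567902955 ≈ 59.17.

€59.17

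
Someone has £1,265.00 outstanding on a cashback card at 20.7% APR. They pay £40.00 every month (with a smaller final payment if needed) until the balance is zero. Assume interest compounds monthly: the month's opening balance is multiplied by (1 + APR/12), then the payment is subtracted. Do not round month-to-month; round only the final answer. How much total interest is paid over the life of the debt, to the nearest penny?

£579.46

Monthly rate r = 20.7%/12 = 1.725% = 0.01725.
Payoff takes n = ⌈−ln(1 − rB₀/P)/ln(1+r)⌉ = ⌈46.111⌉ = 47 payments; the last is £4.46.
Total paid = 46·£40.00 + £4.46 = £1,844.46.
Total interest = total paid − principal = £1,844.46 − £1,265.00 = £579.46.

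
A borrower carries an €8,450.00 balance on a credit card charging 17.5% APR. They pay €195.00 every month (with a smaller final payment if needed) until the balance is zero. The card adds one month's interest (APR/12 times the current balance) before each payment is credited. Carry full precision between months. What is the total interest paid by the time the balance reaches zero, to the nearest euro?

€5,012

Monthly rate r = 17.5%/12 = 1.45833% = 0.0145833.
Payoff takes n = ⌈−ln(1 − rB₀/P)/ln(1+r)⌉ = ⌈69.037⌉ = 70 payments; the last is €7.30.
Total paid = 69·€195.00 + €7.30 = €13,462.30.
Total interest = total paid − principal = €13,462.30 − €8,450.00 = €5,012.30.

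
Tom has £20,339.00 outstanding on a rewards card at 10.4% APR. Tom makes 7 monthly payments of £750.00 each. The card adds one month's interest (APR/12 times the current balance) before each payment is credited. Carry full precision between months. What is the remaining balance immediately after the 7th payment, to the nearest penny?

Monthly rate r = 10.4%/12 = 0.866667% = 0.00866667.
Each month: B ← B·(1+r) − £750.00.
Month 1: interest £176.27; balance after payment £19,765.27.
Month 2: interest £171.30; balance after payment £19,186.57.
Month 3: interest £166.28; balance after payment £18,602.85.
Month 4: interest £161.22; balance after payment £18,014.08.
Month 5: interest £156.12; balance after payment £17,420.20.
Month 6: interest £150.98; balance after payment £16,821.18.
Month 7: interest £145.78; balance after payment £16,216.96.

£16,216.96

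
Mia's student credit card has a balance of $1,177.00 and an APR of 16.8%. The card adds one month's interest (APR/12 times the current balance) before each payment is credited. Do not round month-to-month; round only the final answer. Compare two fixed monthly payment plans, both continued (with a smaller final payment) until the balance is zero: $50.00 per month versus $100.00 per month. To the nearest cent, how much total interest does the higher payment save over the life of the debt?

$142.81

Monthly rate r = 16.8%/12 = 1.4% = 0.014.
At $50.00/mo: n = ⌈−ln(1 − rB₀/P)/ln(1+r)⌉ = 29 payments (last $37.97); total interest = total paid − $1,177.00 = $260.97.
At $100.00/mo: 13 payments (last $95.16); total interest $118.16.
Interest saved = $260.97 − $118.16 = $142.81.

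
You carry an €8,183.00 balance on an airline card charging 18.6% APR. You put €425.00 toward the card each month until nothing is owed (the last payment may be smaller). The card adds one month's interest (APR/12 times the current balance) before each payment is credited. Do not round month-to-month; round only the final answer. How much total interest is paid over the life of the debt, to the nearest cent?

Monthly rate r = 18.6%/12 = 1.55% = 0.0155.
Payoff takes n = ⌈−ln(1 − rB₀/P)/ln(1+r)⌉ = ⌈23.044⌉ = 24 payments; the last is €18.98.
Total paid = 23·€425.00 + €18.98 = €9,793.98.
Total interest = total paid − principal = €9,793.98 − €8,183.00 = €1,610.98.

€1,610.98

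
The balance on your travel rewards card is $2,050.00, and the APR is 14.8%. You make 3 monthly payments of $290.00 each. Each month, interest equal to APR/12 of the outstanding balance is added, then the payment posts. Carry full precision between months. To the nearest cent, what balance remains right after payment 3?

$1,246.02

Monthly rate r = 14.8%/12 = 1.23333% = 0.0123333.
Each month: B ← B·(1+r) − $290.00.
Month 1: interest $25.28; balance after payment $1,785.28.
Month 2: interest $22.02; balance after payment $1,517.30.
Month 3: interest $18.71; balance after payment $1,246.02.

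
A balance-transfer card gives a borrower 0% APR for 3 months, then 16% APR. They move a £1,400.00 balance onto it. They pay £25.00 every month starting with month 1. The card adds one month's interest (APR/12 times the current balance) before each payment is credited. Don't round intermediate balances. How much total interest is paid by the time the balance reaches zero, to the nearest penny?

Promo months 1–3 at r₀ = 0%/12 = 0; months 4+ at r₁ = 16%/12 = 0.0133333.
After month 3 (no interest yet): B = £1,400.00 − 3·£25.00 = £1,325.00.
Then at r₁ with £25.00/mo: n₂ = −ln(1 − r₁·B/P)/ln(1+r₁) ≈ 92.60 → 93 more payments.
Total paid = 95·£25.00 + £14.92 = £2,389.92; interest = £2,389.92 − £1,400.00 = £989.92.

£989.92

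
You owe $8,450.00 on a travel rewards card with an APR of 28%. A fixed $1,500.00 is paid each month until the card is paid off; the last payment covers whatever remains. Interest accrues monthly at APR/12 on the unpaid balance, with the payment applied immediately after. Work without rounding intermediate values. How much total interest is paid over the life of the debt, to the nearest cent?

$716.36

Monthly rate r = 28%/12 = 2.33333% = 0.0233333.
Payoff takes n = ⌈−ln(1 − rB₀/P)/ln(1+r)⌉ = ⌈6.110⌉ = 7 payments; the last is $166.36.
Total paid = 6·$1,500.00 + $166.36 = $9,166.36.
Total interest = total paid − principal = $9,166.36 − $8,450.00 = $716.36.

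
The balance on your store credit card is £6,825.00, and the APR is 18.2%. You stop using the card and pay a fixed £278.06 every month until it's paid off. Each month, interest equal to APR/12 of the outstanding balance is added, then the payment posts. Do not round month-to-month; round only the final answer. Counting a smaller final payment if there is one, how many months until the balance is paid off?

31 months

Monthly rate r = 18.2%/12 = 1.51667% = 0.0151667.
Recurrence: B ← B·(1+r) − £278.06.
Month 1: interest £103.51; balance after payment £6,650.45.
Month 2: interest £100.87; balance after payment £6,473.26.
Closed form: n = −ln(1 − rB₀/P)/ln(1+r) = −ln(0.62773)/ln(1.01517) ≈ 30.934, so the balance reaches zero during payment 31.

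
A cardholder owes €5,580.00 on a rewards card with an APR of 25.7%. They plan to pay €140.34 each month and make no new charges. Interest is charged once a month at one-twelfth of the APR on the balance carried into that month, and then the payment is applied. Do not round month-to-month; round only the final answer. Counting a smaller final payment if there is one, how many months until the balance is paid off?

Monthly rate r = 25.7%/12 = 2.14167% = 0.0214167.
Recurrence: B ← B·(1+r) − €140.34.
Month 1: interest €119.51; balance after payment €5,559.16.
Month 2: interest €119.06; balance after payment €5,537.88.
Closed form: n = −ln(1 − rB₀/P)/ln(1+r) = −ln(0.14846)/ln(1.02142) ≈ 90.013, so the balance reaches zero during payment 91.

91 months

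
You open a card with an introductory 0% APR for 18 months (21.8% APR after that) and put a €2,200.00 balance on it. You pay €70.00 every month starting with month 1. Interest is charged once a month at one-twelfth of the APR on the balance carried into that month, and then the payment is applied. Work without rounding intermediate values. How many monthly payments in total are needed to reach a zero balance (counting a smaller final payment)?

34 months

Promo months 1–18 at r₀ = 0%/12 = 0; months 19+ at r₁ = 21.8%/12 = 0.0181667.
After month 18 (no interest yet): B = €2,200.00 − 18·€70.00 = €940.00.
Then at r₁ with €70.00/mo: n₂ = −ln(1 − r₁·B/P)/ln(1+r₁) ≈ 15.53 → 16 more payments.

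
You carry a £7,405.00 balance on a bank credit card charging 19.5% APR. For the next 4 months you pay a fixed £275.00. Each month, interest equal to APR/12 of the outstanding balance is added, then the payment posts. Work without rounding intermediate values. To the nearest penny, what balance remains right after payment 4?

Monthly rate r = 19.5%/12 = 1.625% = 0.01625.
Each month: B ← B·(1+r) − £275.00.
Month 1: interest £120.33; balance after payment £7,250.33.
Month 2: interest £117.82; balance after payment £7,093.15.
Month 3: interest £115.26; balance after payment £6,933.41.
Month 4: interest £112.67; balance after payment £6,771.08.

£6,771.08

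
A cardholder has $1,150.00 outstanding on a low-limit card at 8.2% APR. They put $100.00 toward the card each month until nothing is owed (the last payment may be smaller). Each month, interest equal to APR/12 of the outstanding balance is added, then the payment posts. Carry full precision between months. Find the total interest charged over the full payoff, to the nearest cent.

$51.80

Monthly rate r = 8.2%/12 = 0.683333% = 0.00683333.
Payoff takes n = ⌈−ln(1 − rB₀/P)/ln(1+r)⌉ = ⌈12.018⌉ = 13 payments; the last is $1.80.
Total paid = 12·$100.00 + $1.80 = $1,201.80.
Total interest = total paid − principal = $1,201.80 − $1,150.00 = $51.80.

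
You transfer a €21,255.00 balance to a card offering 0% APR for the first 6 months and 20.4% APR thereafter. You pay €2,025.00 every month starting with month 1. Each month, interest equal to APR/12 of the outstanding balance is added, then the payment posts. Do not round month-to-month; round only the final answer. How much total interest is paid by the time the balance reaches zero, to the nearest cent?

Promo months 1–6 at r₀ = 0%/12 = 0; months 7+ at r₁ = 20.4%/12 = 0.017.
After month 6 (no interest yet): B = €21,255.00 − 6·€2,025.00 = €9,105.00.
Then at r₁ with €2,025.00/mo: n₂ = −ln(1 − r₁·B/P)/ln(1+r₁) ≈ 4.72 → 5 more payments.
Total paid = 10·€2,025.00 + €1,455.54 = €21,705.54; interest = €21,705.54 − €21,255.00 = €450.54.

€450.54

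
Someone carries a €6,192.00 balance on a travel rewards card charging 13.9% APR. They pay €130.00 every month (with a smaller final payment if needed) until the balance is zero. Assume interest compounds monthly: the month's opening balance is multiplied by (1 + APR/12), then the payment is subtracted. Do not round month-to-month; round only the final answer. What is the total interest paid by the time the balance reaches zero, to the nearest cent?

€2,864.94

Monthly rate r = 13.9%/12 = 1.15833% = 0.0115833.
Payoff takes n = ⌈−ln(1 − rB₀/P)/ln(1+r)⌉ = ⌈69.668⌉ = 70 payments; the last is €86.94.
Total paid = 69·€130.00 + €86.94 = €9,056.94.
Total interest = total paid − principal = €9,056.94 − €6,192.00 = €2,864.94.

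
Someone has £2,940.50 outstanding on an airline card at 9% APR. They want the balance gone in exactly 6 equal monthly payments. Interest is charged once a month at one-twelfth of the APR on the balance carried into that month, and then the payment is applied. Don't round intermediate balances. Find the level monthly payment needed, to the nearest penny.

£503.03

Monthly rate r = 9%/12 = 0.75% = 0.0075.
Level-payment amortization: P = B₀·r / (1 − (1+r)^(−n)) = 2940.50·0.0075 / (1 − 1.0075^(−6)).
Denominator 1 − (1+r)^(−6) = 0.0438419822.
P = 22.0538 / 0.0438419822 ≈ 503.03.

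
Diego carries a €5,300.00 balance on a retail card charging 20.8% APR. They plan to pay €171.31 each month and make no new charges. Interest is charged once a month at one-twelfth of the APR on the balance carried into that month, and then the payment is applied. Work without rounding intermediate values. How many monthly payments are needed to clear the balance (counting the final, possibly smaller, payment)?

45 months

Monthly rate r = 20.8%/12 = 1.73333% = 0.0173333.
Recurrence: B ← B·(1+r) − €171.31.
Month 1: interest €91.87; balance after payment €5,220.56.
Month 2: interest €90.49; balance after payment €5,139.74.
Closed form: n = −ln(1 − rB₀/P)/ln(1+r) = −ln(0.46374)/ln(1.01733) ≈ 44.716, so the balance reaches zero during payment 45.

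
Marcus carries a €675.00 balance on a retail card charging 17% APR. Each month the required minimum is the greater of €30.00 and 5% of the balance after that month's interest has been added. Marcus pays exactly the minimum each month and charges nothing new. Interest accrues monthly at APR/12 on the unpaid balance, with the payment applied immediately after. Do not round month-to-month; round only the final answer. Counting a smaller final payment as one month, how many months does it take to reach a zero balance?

27 months

Monthly rate r = 17%/12 = 1.41667% = 0.0141667.
While 5% of the post-interest balance exceeds €30.00, each month B ← (B·(1+r))·(1 − 0.05), i.e. B shrinks by the factor (1+r)·0.95 = 0.96346.
This holds for months 1–4. Entering month 5 the balance is €581.61; 5% of the post-interest balance is now below €30.00, so the flat €30.00 minimum applies from here.
From month 5 a fixed €30.00 at rate r clears €581.61 in 23 more payments. Total: 4 + 23 = 27 months.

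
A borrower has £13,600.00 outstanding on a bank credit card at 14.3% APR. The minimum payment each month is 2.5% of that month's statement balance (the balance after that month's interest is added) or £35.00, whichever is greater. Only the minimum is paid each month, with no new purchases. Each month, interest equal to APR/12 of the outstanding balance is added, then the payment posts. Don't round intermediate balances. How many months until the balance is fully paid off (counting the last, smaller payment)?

Monthly rate r = 14.3%/12 = 1.19167% = 0.0119167.
While 2.5% of the post-interest balance exceeds £35.00, each month B ← (B·(1+r))·(1 − 0.025), i.e. B shrinks by the factor (1+r)·0.975 = 0.98662.
This holds for months 1–170. Entering month 171 the balance is £1,376.99; 2.5% of the post-interest balance is now below £35.00, so the flat £35.00 minimum applies from here.
From month 171 a fixed £35.00 at rate r clears £1,376.99 in 54 more payments. Total: 170 + 54 = 224 months.

224 months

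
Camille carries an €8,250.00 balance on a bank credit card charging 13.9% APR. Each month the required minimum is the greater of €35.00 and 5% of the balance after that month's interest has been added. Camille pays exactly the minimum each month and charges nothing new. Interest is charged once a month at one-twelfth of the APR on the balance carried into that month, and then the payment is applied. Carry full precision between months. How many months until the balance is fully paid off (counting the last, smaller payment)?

85 months

Monthly rate r = 13.9%/12 = 1.15833% = 0.0115833.
While 5% of the post-interest balance exceeds €35.00, each month B ← (B·(1+r))·(1 − 0.05), i.e. B shrinks by the factor (1+r)·0.95 = 0.961.
This holds for months 1–63. Entering month 64 the balance is €673.20; 5% of the post-interest balance is now below €35.00, so the flat €35.00 minimum applies from here.
From month 64 a fixed €35.00 at rate r clears €673.20 in 22 more payments. Total: 63 + 22 = 85 months.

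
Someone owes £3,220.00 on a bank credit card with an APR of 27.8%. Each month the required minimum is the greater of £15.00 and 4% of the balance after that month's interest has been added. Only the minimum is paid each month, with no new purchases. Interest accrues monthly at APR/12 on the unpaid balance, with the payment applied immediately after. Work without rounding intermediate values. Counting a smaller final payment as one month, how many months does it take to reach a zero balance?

158 months

Monthly rate r = 27.8%/12 = 2.31667% = 0.0231667.
While 4% of the post-interest balance exceeds £15.00, each month B ← (B·(1+r))·(1 − 0.04), i.e. B shrinks by the factor (1+r)·0.96 = 0.98224.
This holds for months 1–122. Entering month 123 the balance is £361.75; 4% of the post-interest balance is now below £15.00, so the flat £15.00 minimum applies from here.
From month 123 a fixed £15.00 at rate r clears £361.75 in 36 more payments. Total: 122 + 36 = 158 months.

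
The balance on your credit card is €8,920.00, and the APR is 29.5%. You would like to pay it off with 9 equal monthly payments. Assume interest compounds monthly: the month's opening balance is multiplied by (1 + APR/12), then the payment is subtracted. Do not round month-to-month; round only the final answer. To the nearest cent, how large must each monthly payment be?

€1,116.88

Monthly rate r = 29.5%/12 = 2.45833% = 0.0245833.
Level-payment amortization: P = B₀·r / (1 − (1+r)^(−n)) = 8920.00·0.0245833 / (1 − 1.02458^(−9)).
Denominator 1 − (1+r)^(−9) = 0.196336181.
P = 219.283 / 0.196336181 ≈ 1116.88.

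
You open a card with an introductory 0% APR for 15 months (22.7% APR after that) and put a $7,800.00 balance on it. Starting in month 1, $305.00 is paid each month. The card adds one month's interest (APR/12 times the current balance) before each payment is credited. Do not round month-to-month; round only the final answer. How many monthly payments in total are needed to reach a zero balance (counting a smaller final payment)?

Promo months 1–15 at r₀ = 0%/12 = 0; months 16+ at r₁ = 22.7%/12 = 0.0189167.
After month 15 (no interest yet): B = $7,800.00 − 15·$305.00 = $3,225.00.
Then at r₁ with $305.00/mo: n₂ = −ln(1 − r₁·B/P)/ln(1+r₁) ≈ 11.91 → 12 more payments.

27 months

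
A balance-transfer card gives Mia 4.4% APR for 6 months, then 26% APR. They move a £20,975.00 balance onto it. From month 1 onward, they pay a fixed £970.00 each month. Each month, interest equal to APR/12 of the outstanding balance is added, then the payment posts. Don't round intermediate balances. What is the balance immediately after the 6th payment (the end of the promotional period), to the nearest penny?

£15,567.09

Promo months 1–6 at r₀ = 4.4%/12 = 0.00366667; months 7+ at r₁ = 26%/12 = 0.0216667.
After month 6: iterate B ← B·(1+r₀) − £970.00 for 6 months → £15,567.09.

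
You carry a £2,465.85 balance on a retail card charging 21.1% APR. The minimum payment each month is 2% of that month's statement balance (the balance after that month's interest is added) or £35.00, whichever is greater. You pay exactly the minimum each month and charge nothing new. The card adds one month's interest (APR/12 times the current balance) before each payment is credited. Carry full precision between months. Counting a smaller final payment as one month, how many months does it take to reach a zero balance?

245 months

Monthly rate r = 21.1%/12 = 1.75833% = 0.0175833.
While 2% of the post-interest balance exceeds £35.00, each month B ← (B·(1+r))·(1 − 0.02), i.e. B shrinks by the factor (1+r)·0.98 = 0.99723.
This holds for months 1–130. Entering month 131 the balance is £1,719.71; 2% of the post-interest balance is now below £35.00, so the flat £35.00 minimum applies from here.
From month 131 a fixed £35.00 at rate r clears £1,719.71 in 115 more payments. Total: 130 + 115 = 245 months.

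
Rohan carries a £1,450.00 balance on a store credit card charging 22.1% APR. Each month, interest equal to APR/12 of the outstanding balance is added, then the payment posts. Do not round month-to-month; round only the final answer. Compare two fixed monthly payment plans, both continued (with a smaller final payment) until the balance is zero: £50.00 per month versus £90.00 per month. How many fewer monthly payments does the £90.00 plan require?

22 fewer payments

Monthly rate r = 22.1%/12 = 1.84167% = 0.0184167.
At £50.00/mo: n = ⌈−ln(1 − rB₀/P)/ln(1+r)⌉ = 42 payments (last £42.62); total interest = total paid − £1,450.00 = £642.62.
At £90.00/mo: 20 payments (last £26.09); total interest £286.09.
Payments saved = 42 − 20 = 22.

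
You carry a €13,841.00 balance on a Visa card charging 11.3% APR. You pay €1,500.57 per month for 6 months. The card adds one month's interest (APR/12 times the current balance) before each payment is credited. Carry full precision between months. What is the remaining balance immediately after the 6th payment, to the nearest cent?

€5,423.60

Monthly rate r = 11.3%/12 = 0.941667% = 0.00941667.
Each month: B ← B·(1+r) − €1,500.57.
Month 1: interest €130.34; balance after payment €12,470.77.
Month 2: interest €117.43; balance after payment €11,087.63.
Month 3: interest €104.41; balance after payment €9,691.47.
Month 4: interest €91.26; balance after payment €8,282.16.
Month 5: interest €77.99; balance after payment €6,859.58.
Month 6: interest €64.59; balance after payment €5,423.60.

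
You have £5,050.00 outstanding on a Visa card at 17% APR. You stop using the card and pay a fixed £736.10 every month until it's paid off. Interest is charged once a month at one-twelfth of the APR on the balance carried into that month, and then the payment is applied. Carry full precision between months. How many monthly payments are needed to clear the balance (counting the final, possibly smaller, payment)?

Monthly rate r = 17%/12 = 1.41667% = 0.0141667.
Recurrence: B ← B·(1+r) − £736.10.
Month 1: interest £71.54; balance after payment £4,385.44.
Month 2: interest £62.13; balance after payment £3,711.47.
Closed form: n = −ln(1 − rB₀/P)/ln(1+r) = −ln(0.90281)/ln(1.01417) ≈ 7.268, so the balance reaches zero during payment 8.

8 months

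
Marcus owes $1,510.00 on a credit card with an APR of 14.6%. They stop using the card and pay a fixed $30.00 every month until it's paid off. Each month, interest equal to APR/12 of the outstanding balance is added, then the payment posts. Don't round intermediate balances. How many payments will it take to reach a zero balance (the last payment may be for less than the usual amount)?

79 payments

Monthly rate r = 14.6%/12 = 1.21667% = 0.0121667.
Recurrence: B ← B·(1+r) − $30.00.
Month 1: interest $18.37; balance after payment $1,498.37.
Month 2: interest $18.23; balance after payment $1,486.60.
Closed form: n = −ln(1 − rB₀/P)/ln(1+r) = −ln(0.38761)/ln(1.01217) ≈ 78.370, so the balance reaches zero during payment 79.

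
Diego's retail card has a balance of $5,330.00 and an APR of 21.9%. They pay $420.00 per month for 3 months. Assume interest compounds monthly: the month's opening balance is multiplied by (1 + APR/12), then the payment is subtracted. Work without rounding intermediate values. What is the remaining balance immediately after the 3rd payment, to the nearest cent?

$4,344.04

Monthly rate r = 21.9%/12 = 1.825% = 0.01825.
Each month: B ← B·(1+r) − $420.00.
Month 1: interest $97.27; balance after payment $5,007.27.
Month 2: interest $91.38; balance after payment $4,678.66.
Month 3: interest $85.39; balance after payment $4,344.04.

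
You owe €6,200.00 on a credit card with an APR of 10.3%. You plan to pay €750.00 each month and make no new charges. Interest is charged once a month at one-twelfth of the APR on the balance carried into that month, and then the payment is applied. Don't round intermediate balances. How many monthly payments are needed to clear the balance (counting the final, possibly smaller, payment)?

Monthly rate r = 10.3%/12 = 0.858333% = 0.00858333.
Recurrence: B ← B·(1+r) − €750.00.
Month 1: interest €53.22; balance after payment €5,503.22.
Month 2: interest €47.24; balance after payment €4,800.45.
Closed form: n = −ln(1 − rB₀/P)/ln(1+r) = −ln(0.92904)/ln(1.00858) ≈ 8.611, so the balance reaches zero during payment 9.

9 payments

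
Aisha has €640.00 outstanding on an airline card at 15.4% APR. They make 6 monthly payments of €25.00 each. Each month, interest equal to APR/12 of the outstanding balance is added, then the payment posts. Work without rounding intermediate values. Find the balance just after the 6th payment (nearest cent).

€535.99

Monthly rate r = 15.4%/12 = 1.28333% = 0.0128333.
Each month: B ← B·(1+r) − €25.00.
Month 1: interest €8.21; balance after payment €623.21.
Month 2: interest €8.00; balance after payment €606.21.
Month 3: interest €7.78; balance after payment €588.99.
Month 4: interest €7.56; balance after payment €571.55.
Month 5: interest €7.33; balance after payment €553.88.
Month 6: interest €7.11; balance after payment €535.99.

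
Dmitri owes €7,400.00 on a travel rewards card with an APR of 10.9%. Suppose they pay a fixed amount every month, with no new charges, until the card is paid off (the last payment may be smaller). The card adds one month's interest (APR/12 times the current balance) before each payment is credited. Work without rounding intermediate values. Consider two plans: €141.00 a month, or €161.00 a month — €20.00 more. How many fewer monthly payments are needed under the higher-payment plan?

Monthly rate r = 10.9%/12 = 0.908333% = 0.00908333.
At €141.00/mo: n = ⌈−ln(1 − rB₀/P)/ln(1+r)⌉ = 72 payments (last €87.81); total interest = total paid − €7,400.00 = €2,698.81.
At €161.00/mo: 60 payments (last €123.34); total interest €2,222.34.
Payments saved = 72 − 60 = 12.

12 fewer payments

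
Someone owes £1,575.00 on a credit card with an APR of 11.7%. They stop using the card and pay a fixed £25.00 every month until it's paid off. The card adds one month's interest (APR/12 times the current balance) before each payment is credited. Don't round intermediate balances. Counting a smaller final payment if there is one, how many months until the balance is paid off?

99 payments

Monthly rate r = 11.7%/12 = 0.975% = 0.00975.
Recurrence: B ← B·(1+r) − £25.00.
Month 1: interest £15.36; balance after payment £1,565.36.
Month 2: interest £15.26; balance after payment £1,555.62.
Closed form: n = −ln(1 − rB₀/P)/ln(1+r) = −ln(0.38575)/ln(1.00975) ≈ 98.175, so the balance reaches zero during payment 99.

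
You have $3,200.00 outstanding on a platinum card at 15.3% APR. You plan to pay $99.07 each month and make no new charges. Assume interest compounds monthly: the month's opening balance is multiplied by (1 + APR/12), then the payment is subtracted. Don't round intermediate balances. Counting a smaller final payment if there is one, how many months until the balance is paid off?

Monthly rate r = 15.3%/12 = 1.275% = 0.01275.
Recurrence: B ← B·(1+r) − $99.07.
Month 1: interest $40.80; balance after payment $3,141.73.
Month 2: interest $40.06; balance after payment $3,082.72.
Closed form: n = −ln(1 − rB₀/P)/ln(1+r) = −ln(0.58817)/ln(1.01275) ≈ 41.891, so the balance reaches zero during payment 42.

42 payments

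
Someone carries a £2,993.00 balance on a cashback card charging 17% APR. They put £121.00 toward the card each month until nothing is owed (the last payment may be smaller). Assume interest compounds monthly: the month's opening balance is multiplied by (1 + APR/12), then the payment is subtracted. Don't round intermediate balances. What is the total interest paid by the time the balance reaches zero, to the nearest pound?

Monthly rate r = 17%/12 = 1.41667% = 0.0141667.
Payoff takes n = ⌈−ln(1 − rB₀/P)/ln(1+r)⌉ = ⌈30.669⌉ = 31 payments; the last is £81.14.
Total paid = 30·£121.00 + £81.14 = £3,711.14.
Total interest = total paid − principal = £3,711.14 − £2,993.00 = £718.14.

£718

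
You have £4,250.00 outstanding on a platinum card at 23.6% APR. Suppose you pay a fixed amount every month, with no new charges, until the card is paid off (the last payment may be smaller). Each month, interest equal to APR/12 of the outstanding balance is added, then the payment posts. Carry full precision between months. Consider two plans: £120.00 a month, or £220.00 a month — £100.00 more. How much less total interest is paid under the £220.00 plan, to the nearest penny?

£1,948.50

Monthly rate r = 23.6%/12 = 1.96667% = 0.0196667.
At £120.00/mo: n = ⌈−ln(1 − rB₀/P)/ln(1+r)⌉ = 62 payments (last £27.58); total interest = total paid − £4,250.00 = £3,097.58.
At £220.00/mo: 25 payments (last £119.08); total interest £1,149.08.
Interest saved = £3,097.58 − £1,149.08 = £1,948.50.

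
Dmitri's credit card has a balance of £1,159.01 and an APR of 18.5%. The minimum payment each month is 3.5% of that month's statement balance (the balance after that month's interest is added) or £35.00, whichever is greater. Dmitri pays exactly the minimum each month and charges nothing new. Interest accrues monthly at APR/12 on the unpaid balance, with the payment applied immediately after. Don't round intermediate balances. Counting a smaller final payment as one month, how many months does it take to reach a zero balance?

46 months

Monthly rate r = 18.5%/12 = 1.54167% = 0.0154167.
While 3.5% of the post-interest balance exceeds £35.00, each month B ← (B·(1+r))·(1 − 0.035), i.e. B shrinks by the factor (1+r)·0.965 = 0.97988.
This holds for months 1–9. Entering month 10 the balance is £965.23; 3.5% of the post-interest balance is now below £35.00, so the flat £35.00 minimum applies from here.
From month 10 a fixed £35.00 at rate r clears £965.23 in 37 more payments. Total: 9 + 37 = 46 months.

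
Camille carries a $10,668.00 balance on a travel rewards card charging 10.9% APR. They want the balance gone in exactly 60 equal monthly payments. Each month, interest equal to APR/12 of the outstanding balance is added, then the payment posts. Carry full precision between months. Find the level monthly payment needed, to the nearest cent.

Monthly rate r = 10.9%/12 = 0.908333% = 0.00908333.
Level-payment amortization: P = B₀·r / (1 − (1+r)^(−n)) = 10668.00·0.00908333 / (1 − 1.00908^(−60)).
Denominator 1 − (1+r)^(−60) = 0.418729863.
P = 96.901 / 0.418729863 ≈ 231.42.

$231.42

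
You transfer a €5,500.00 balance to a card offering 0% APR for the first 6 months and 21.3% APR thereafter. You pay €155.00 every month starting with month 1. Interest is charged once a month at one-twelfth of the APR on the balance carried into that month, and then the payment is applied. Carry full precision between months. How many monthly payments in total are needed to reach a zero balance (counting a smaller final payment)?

49 months

Promo months 1–6 at r₀ = 0%/12 = 0; months 7+ at r₁ = 21.3%/12 = 0.01775.
After month 6 (no interest yet): B = €5,500.00 − 6·€155.00 = €4,570.00.
Then at r₁ with €155.00/mo: n₂ = −ln(1 − r₁·B/P)/ln(1+r₁) ≈ 42.11 → 43 more payments.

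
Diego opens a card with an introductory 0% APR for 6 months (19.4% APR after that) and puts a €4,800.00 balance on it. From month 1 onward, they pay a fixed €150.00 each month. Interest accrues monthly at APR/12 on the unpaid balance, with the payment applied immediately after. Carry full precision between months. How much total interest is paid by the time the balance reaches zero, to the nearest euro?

€1,200

Promo months 1–6 at r₀ = 0%/12 = 0; months 7+ at r₁ = 19.4%/12 = 0.0161667.
After month 6 (no interest yet): B = €4,800.00 − 6·€150.00 = €3,900.00.
Then at r₁ with €150.00/mo: n₂ = −ln(1 − r₁·B/P)/ln(1+r₁) ≈ 34.00 → 35 more payments.
Total paid = 40·€150.00 + €0.29 = €6,000.29; interest = €6,000.29 − €4,800.00 = €1,200.29.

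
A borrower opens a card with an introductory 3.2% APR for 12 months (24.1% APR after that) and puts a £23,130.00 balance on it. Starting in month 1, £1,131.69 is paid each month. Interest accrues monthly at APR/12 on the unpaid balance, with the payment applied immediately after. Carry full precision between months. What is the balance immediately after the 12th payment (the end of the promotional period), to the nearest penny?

Promo months 1–12 at r₀ = 3.2%/12 = 0.00266667; months 13+ at r₁ = 24.1%/12 = 0.0200833.
After month 12: iterate B ← B·(1+r₀) − £1,131.69 for 12 months → £10,099.87.

£10,099.87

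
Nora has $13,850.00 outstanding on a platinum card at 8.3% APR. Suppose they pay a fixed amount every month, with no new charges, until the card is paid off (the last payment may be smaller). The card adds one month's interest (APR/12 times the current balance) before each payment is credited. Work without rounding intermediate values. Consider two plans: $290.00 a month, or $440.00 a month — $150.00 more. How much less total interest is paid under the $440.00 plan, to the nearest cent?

Monthly rate r = 8.3%/12 = 0.691667% = 0.00691667.
At $290.00/mo: n = ⌈−ln(1 − rB₀/P)/ln(1+r)⌉ = 59 payments (last $50.01); total interest = total paid − $13,850.00 = $3,020.01.
At $440.00/mo: 36 payments (last $274.19); total interest $1,824.19.
Interest saved = $3,020.01 − $1,824.19 = $1,195.82.

$1,195.82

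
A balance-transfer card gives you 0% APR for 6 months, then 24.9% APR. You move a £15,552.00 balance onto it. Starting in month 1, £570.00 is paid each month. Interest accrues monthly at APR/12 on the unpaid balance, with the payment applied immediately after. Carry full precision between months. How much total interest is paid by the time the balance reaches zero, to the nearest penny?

£4,043.37

Promo months 1–6 at r₀ = 0%/12 = 0; months 7+ at r₁ = 24.9%/12 = 0.02075.
After month 6 (no interest yet): B = £15,552.00 − 6·£570.00 = £12,132.00.
Then at r₁ with £570.00/mo: n₂ = −ln(1 − r₁·B/P)/ln(1+r₁) ≈ 28.38 → 29 more payments.
Total paid = 34·£570.00 + £215.37 = £19,595.37; interest = £19,595.37 − £15,552.00 = £4,043.37.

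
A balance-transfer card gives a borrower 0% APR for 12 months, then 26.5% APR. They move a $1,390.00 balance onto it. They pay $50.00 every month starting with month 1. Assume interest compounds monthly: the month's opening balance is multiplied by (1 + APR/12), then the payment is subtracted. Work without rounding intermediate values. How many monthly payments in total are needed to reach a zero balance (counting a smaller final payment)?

Promo months 1–12 at r₀ = 0%/12 = 0; months 13+ at r₁ = 26.5%/12 = 0.0220833.
After month 12 (no interest yet): B = $1,390.00 − 12·$50.00 = $790.00.
Then at r₁ with $50.00/mo: n₂ = −ln(1 − r₁·B/P)/ln(1+r₁) ≈ 19.65 → 20 more payments.

32 payments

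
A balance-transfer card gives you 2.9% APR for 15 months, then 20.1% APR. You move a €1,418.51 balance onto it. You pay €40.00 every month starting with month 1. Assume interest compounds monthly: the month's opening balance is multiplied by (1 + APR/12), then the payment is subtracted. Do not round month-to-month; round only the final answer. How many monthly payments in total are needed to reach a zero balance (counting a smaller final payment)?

Promo months 1–15 at r₀ = 2.9%/12 = 0.00241667; months 16+ at r₁ = 20.1%/12 = 0.01675.
After month 15: iterate B ← B·(1+r₀) − €40.00 for 15 months → €860.55.
Then at r₁ with €40.00/mo: n₂ = −ln(1 − r₁·B/P)/ln(1+r₁) ≈ 26.90 → 27 more payments.

42 payments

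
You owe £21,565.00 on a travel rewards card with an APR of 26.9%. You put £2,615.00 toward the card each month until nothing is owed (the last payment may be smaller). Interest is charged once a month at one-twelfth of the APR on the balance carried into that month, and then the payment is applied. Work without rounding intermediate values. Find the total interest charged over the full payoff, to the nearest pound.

£2,550

Monthly rate r = 26.9%/12 = 2.24167% = 0.0224167.
Payoff takes n = ⌈−ln(1 − rB₀/P)/ln(1+r)⌉ = ⌈9.220⌉ = 10 payments; the last is £580.20.
Total paid = 9·£2,615.00 + £580.20 = £24,115.20.
Total interest = total paid − principal = £24,115.20 − £21,565.00 = £2,550.20.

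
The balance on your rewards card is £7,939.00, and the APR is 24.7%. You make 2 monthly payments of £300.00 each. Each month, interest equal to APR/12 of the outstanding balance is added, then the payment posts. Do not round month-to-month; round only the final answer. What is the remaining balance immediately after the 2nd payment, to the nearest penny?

£7,663.01

Monthly rate r = 24.7%/12 = 2.05833% = 0.0205833.
Each month: B ← B·(1+r) − £300.00.
Month 1: interest £163.41; balance after payment £7,802.41.
Month 2: interest £160.60; balance after payment £7,663.01.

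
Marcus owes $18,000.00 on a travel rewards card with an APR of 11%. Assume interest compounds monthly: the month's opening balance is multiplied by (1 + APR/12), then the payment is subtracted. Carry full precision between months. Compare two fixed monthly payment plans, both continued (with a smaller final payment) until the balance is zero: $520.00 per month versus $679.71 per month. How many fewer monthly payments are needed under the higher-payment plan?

Monthly rate r = 11%/12 = 0.916667% = 0.00916667.
At $520.00/mo: n = ⌈−ln(1 − rB₀/P)/ln(1+r)⌉ = 42 payments (last $432.85); total interest = total paid − $18,000.00 = $3,752.85.
At $679.71/mo: 31 payments (last $322.22); total interest $2,713.52.
Payments saved = 42 − 31 = 11.

11 fewer payments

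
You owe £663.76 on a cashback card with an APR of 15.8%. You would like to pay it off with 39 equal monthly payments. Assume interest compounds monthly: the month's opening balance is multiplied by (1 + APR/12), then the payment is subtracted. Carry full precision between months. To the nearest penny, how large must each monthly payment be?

Monthly rate r = 15.8%/12 = 1.31667% = 0.0131667.
Level-payment amortization: P = B₀·r / (1 − (1+r)^(−n)) = 663.76·0.0131667 / (1 − 1.01317^(−39)).
Denominator 1 − (1+r)^(−39) = 0.399593794.
P = 8.73951 / 0.399593794 ≈ 21.87.

£21.87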